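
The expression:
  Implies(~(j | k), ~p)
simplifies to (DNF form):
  j | k | ~p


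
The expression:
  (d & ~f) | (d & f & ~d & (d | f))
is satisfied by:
  {d: True, f: False}


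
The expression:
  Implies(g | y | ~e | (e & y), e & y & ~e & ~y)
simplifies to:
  e & ~g & ~y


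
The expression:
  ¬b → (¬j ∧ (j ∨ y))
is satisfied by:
  {b: True, y: True, j: False}
  {b: True, y: False, j: False}
  {j: True, b: True, y: True}
  {j: True, b: True, y: False}
  {y: True, j: False, b: False}


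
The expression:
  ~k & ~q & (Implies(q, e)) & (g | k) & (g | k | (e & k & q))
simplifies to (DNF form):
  g & ~k & ~q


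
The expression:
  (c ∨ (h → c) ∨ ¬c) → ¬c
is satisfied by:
  {c: False}


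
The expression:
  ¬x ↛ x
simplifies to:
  True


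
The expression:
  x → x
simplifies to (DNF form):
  True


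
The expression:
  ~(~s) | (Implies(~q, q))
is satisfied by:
  {q: True, s: True}
  {q: True, s: False}
  {s: True, q: False}


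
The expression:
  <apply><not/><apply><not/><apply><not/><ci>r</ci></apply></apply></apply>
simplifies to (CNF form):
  <apply><not/><ci>r</ci></apply>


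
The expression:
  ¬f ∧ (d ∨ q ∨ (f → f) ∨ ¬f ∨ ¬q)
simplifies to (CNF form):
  ¬f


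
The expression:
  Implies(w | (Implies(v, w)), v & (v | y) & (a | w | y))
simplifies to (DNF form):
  v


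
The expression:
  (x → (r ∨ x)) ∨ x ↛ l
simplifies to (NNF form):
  True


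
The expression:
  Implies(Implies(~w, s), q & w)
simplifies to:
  (q & w) | (~s & ~w)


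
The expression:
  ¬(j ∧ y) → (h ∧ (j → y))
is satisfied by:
  {y: True, h: True, j: False}
  {h: True, j: False, y: False}
  {j: True, y: True, h: True}
  {j: True, y: True, h: False}


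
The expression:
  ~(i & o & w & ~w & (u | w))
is always true.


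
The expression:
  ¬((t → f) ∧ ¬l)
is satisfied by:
  {l: True, t: True, f: False}
  {l: True, t: False, f: False}
  {f: True, l: True, t: True}
  {f: True, l: True, t: False}
  {t: True, f: False, l: False}


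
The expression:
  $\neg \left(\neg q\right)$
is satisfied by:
  {q: True}


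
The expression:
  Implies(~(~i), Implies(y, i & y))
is always true.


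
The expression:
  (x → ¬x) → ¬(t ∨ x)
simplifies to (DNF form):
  x ∨ ¬t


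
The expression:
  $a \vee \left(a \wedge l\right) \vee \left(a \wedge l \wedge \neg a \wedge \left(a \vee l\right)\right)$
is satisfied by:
  {a: True}


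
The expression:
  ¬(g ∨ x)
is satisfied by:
  {x: False, g: False}


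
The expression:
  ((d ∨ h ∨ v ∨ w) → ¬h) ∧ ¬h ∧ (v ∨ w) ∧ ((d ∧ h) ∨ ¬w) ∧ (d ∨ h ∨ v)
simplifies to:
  v ∧ ¬h ∧ ¬w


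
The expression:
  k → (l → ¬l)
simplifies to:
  ¬k ∨ ¬l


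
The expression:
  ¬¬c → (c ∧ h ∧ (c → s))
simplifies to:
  (h ∧ s) ∨ ¬c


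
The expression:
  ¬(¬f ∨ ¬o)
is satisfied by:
  {f: True, o: True}


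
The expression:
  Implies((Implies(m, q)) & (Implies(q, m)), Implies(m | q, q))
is always true.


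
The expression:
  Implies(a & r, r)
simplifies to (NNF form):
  True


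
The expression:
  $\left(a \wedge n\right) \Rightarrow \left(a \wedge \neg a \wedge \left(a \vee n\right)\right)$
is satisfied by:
  {n: False, a: False}
  {a: True, n: False}
  {n: True, a: False}


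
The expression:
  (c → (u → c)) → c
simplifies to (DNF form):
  c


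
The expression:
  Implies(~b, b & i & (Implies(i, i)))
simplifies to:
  b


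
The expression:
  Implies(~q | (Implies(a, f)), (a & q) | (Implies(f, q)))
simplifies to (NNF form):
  q | ~f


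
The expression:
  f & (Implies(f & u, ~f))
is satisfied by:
  {f: True, u: False}


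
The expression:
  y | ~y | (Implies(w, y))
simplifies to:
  True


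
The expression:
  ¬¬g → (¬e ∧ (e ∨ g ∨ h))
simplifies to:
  ¬e ∨ ¬g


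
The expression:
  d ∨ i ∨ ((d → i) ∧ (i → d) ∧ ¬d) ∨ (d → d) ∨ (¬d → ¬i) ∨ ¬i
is always true.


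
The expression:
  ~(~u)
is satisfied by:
  {u: True}


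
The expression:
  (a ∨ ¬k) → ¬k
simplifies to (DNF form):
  ¬a ∨ ¬k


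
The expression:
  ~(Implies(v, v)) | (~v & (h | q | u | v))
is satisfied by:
  {q: True, u: True, h: True, v: False}
  {q: True, u: True, v: False, h: False}
  {q: True, h: True, v: False, u: False}
  {q: True, v: False, h: False, u: False}
  {u: True, h: True, v: False, q: False}
  {u: True, v: False, h: False, q: False}
  {h: True, u: False, v: False, q: False}


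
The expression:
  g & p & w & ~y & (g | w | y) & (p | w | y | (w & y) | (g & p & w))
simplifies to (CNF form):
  g & p & w & ~y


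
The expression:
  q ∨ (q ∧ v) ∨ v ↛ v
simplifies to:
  q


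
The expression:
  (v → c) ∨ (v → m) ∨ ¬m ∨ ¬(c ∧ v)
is always true.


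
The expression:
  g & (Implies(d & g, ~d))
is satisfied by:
  {g: True, d: False}


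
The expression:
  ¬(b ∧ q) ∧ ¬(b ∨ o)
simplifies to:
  ¬b ∧ ¬o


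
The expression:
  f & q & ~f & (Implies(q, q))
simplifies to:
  False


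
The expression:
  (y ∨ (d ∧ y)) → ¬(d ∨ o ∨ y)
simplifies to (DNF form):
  ¬y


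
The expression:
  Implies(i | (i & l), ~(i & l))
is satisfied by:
  {l: False, i: False}
  {i: True, l: False}
  {l: True, i: False}


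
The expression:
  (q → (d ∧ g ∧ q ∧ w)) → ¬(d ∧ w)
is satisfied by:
  {q: True, g: False, d: False, w: False}
  {q: False, g: False, d: False, w: False}
  {g: True, q: True, w: False, d: False}
  {g: True, w: False, q: False, d: False}
  {w: True, q: True, g: False, d: False}
  {w: True, q: False, g: False, d: False}
  {w: True, g: True, q: True, d: False}
  {w: True, g: True, q: False, d: False}
  {d: True, q: True, g: False, w: False}
  {d: True, q: False, g: False, w: False}
  {d: True, g: True, q: True, w: False}
  {d: True, g: True, q: False, w: False}
  {w: True, d: True, q: True, g: False}


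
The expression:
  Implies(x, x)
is always true.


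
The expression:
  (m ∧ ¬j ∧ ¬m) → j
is always true.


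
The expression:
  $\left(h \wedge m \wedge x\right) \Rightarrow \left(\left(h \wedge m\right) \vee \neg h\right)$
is always true.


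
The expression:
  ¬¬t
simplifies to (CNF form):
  t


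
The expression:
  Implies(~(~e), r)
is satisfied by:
  {r: True, e: False}
  {e: False, r: False}
  {e: True, r: True}


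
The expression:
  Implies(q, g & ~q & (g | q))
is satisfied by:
  {q: False}


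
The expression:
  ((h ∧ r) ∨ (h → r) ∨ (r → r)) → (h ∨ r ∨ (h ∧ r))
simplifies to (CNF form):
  h ∨ r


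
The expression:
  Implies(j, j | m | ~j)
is always true.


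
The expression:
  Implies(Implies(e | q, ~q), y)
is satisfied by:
  {y: True, q: True}
  {y: True, q: False}
  {q: True, y: False}


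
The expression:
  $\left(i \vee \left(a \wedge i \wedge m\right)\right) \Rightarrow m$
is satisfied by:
  {m: True, i: False}
  {i: False, m: False}
  {i: True, m: True}


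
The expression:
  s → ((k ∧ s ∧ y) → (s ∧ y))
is always true.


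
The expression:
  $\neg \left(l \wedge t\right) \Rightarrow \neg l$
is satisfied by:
  {t: True, l: False}
  {l: False, t: False}
  {l: True, t: True}


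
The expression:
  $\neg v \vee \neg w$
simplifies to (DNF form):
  $\neg v \vee \neg w$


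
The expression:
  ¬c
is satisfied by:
  {c: False}


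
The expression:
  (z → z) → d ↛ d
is never true.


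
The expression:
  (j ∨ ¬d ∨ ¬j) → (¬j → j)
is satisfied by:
  {j: True}


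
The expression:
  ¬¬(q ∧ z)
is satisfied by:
  {z: True, q: True}


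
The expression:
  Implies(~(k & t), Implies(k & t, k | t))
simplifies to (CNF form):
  True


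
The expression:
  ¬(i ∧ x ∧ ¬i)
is always true.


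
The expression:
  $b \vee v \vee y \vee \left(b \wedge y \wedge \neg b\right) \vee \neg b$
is always true.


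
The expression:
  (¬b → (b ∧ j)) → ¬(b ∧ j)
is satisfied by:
  {b: False, j: False}
  {j: True, b: False}
  {b: True, j: False}


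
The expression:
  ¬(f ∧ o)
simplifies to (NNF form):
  ¬f ∨ ¬o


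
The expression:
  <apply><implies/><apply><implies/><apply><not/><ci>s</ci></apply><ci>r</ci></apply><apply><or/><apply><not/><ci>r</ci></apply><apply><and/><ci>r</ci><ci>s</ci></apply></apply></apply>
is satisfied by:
  {s: True, r: False}
  {r: False, s: False}
  {r: True, s: True}


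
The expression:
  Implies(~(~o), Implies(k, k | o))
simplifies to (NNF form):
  True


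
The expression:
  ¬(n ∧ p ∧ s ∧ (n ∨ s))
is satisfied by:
  {s: False, p: False, n: False}
  {n: True, s: False, p: False}
  {p: True, s: False, n: False}
  {n: True, p: True, s: False}
  {s: True, n: False, p: False}
  {n: True, s: True, p: False}
  {p: True, s: True, n: False}


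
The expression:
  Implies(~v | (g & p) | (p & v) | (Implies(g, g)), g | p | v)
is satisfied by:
  {v: True, p: True, g: True}
  {v: True, p: True, g: False}
  {v: True, g: True, p: False}
  {v: True, g: False, p: False}
  {p: True, g: True, v: False}
  {p: True, g: False, v: False}
  {g: True, p: False, v: False}


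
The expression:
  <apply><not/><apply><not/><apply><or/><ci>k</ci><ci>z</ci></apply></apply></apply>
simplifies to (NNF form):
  <apply><or/><ci>k</ci><ci>z</ci></apply>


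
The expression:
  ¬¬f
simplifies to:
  f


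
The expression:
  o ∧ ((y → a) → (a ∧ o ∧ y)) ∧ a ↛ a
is never true.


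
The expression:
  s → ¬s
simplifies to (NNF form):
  ¬s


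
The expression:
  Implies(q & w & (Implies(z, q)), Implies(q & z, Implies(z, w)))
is always true.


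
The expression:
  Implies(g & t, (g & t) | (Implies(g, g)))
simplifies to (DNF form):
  True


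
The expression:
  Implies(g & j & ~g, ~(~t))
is always true.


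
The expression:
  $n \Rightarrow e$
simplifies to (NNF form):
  $e \vee \neg n$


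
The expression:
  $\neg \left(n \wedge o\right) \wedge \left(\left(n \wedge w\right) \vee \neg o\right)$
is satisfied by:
  {o: False}


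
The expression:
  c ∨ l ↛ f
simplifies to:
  c ∨ (l ∧ ¬f)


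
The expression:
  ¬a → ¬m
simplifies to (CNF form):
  a ∨ ¬m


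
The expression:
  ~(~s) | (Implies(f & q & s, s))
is always true.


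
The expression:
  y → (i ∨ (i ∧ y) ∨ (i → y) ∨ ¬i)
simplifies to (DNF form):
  True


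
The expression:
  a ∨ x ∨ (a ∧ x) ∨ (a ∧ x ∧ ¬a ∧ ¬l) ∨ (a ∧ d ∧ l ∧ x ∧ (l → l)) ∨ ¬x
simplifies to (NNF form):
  True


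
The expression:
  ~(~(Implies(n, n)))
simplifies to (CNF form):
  True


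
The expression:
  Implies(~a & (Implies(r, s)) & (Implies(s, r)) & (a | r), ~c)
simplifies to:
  a | ~c | ~r | ~s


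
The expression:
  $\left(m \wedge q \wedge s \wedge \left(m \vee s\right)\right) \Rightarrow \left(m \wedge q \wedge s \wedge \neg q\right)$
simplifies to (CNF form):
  $\neg m \vee \neg q \vee \neg s$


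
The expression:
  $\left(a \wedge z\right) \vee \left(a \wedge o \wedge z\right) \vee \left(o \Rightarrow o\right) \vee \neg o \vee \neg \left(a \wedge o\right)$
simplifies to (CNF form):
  $\text{True}$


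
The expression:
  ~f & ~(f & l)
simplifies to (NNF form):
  ~f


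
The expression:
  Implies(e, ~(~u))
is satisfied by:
  {u: True, e: False}
  {e: False, u: False}
  {e: True, u: True}


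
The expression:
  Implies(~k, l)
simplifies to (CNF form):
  k | l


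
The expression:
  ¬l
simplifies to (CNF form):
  ¬l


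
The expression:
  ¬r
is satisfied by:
  {r: False}


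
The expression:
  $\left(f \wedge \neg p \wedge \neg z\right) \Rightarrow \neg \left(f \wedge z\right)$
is always true.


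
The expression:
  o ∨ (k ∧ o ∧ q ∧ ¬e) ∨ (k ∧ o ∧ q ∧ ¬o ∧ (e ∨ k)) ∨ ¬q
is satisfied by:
  {o: True, q: False}
  {q: False, o: False}
  {q: True, o: True}


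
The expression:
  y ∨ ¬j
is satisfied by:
  {y: True, j: False}
  {j: False, y: False}
  {j: True, y: True}


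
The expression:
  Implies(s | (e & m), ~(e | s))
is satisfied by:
  {m: False, s: False, e: False}
  {e: True, m: False, s: False}
  {m: True, e: False, s: False}


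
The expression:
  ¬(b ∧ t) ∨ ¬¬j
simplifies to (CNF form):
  j ∨ ¬b ∨ ¬t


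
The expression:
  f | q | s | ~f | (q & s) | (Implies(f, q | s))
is always true.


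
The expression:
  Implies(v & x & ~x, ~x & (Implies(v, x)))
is always true.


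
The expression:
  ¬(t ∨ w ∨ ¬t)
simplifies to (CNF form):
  False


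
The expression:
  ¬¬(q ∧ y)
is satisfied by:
  {y: True, q: True}


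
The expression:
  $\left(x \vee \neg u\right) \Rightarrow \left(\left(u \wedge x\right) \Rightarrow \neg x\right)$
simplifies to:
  $\neg u \vee \neg x$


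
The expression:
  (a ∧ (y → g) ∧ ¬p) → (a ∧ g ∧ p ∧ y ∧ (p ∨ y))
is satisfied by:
  {p: True, y: True, g: False, a: False}
  {p: True, y: False, g: False, a: False}
  {p: True, g: True, y: True, a: False}
  {p: True, g: True, y: False, a: False}
  {y: True, p: False, g: False, a: False}
  {y: False, p: False, g: False, a: False}
  {g: True, y: True, p: False, a: False}
  {g: True, y: False, p: False, a: False}
  {a: True, p: True, y: True, g: False}
  {a: True, p: True, y: False, g: False}
  {a: True, p: True, g: True, y: True}
  {a: True, p: True, g: True, y: False}
  {a: True, y: True, g: False, p: False}


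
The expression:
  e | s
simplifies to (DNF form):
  e | s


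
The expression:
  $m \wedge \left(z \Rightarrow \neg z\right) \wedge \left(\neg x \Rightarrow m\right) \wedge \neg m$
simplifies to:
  $\text{False}$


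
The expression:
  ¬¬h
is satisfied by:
  {h: True}


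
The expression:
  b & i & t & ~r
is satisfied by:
  {t: True, i: True, b: True, r: False}


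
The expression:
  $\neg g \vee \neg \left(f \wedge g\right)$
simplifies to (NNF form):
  $\neg f \vee \neg g$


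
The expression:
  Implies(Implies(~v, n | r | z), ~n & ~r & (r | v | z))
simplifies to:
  ~n & ~r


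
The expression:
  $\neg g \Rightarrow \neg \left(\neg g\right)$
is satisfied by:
  {g: True}


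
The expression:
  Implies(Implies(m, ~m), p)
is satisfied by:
  {m: True, p: True}
  {m: True, p: False}
  {p: True, m: False}


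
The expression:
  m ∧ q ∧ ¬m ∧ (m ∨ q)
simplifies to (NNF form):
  False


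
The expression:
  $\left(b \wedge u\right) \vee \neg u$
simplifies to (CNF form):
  $b \vee \neg u$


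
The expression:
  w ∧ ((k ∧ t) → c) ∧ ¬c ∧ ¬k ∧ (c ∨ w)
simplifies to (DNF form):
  w ∧ ¬c ∧ ¬k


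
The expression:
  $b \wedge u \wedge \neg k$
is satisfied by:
  {u: True, b: True, k: False}


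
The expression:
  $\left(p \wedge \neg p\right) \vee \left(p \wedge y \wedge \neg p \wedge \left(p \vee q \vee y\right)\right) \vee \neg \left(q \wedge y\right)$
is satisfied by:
  {q: False, y: False}
  {y: True, q: False}
  {q: True, y: False}


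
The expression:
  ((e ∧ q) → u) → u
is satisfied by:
  {q: True, u: True, e: True}
  {q: True, u: True, e: False}
  {u: True, e: True, q: False}
  {u: True, e: False, q: False}
  {q: True, e: True, u: False}


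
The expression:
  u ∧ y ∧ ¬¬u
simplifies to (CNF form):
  u ∧ y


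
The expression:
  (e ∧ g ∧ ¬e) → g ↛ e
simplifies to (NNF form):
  True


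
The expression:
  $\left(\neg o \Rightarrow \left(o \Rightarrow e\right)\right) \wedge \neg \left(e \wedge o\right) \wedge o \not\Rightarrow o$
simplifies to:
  $\text{False}$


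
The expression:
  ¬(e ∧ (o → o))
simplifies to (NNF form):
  ¬e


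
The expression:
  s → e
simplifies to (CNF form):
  e ∨ ¬s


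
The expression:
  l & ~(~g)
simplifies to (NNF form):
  g & l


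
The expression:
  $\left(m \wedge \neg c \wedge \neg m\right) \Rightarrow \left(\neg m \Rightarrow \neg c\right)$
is always true.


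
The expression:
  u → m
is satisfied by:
  {m: True, u: False}
  {u: False, m: False}
  {u: True, m: True}


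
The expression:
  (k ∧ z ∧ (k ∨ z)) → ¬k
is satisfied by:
  {k: False, z: False}
  {z: True, k: False}
  {k: True, z: False}


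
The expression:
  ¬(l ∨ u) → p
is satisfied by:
  {u: True, l: True, p: True}
  {u: True, l: True, p: False}
  {u: True, p: True, l: False}
  {u: True, p: False, l: False}
  {l: True, p: True, u: False}
  {l: True, p: False, u: False}
  {p: True, l: False, u: False}


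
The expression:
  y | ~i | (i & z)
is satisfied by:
  {y: True, z: True, i: False}
  {y: True, i: False, z: False}
  {z: True, i: False, y: False}
  {z: False, i: False, y: False}
  {y: True, z: True, i: True}
  {y: True, i: True, z: False}
  {z: True, i: True, y: False}


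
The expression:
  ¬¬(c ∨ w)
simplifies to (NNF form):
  c ∨ w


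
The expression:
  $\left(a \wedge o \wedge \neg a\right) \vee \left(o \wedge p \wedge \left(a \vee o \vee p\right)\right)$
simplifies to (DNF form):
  $o \wedge p$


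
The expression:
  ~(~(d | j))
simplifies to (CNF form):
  d | j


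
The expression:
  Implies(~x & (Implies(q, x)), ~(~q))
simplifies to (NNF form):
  q | x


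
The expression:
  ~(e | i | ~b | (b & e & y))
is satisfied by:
  {b: True, i: False, e: False}


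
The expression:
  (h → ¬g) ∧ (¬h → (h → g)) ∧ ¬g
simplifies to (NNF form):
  ¬g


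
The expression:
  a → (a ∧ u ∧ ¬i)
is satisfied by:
  {u: True, a: False, i: False}
  {u: False, a: False, i: False}
  {i: True, u: True, a: False}
  {i: True, u: False, a: False}
  {a: True, u: True, i: False}


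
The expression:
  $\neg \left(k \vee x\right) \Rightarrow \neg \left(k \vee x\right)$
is always true.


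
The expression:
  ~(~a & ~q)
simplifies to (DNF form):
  a | q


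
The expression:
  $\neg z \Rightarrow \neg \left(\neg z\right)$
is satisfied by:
  {z: True}


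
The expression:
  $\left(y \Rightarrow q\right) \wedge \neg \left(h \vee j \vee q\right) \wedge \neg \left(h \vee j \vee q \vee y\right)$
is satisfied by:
  {q: False, y: False, h: False, j: False}


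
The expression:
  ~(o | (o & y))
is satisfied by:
  {o: False}


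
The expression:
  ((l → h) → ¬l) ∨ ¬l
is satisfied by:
  {l: False, h: False}
  {h: True, l: False}
  {l: True, h: False}


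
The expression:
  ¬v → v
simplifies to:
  v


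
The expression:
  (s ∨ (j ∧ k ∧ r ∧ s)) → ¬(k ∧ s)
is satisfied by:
  {s: False, k: False}
  {k: True, s: False}
  {s: True, k: False}


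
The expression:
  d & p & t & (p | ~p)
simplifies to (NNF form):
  d & p & t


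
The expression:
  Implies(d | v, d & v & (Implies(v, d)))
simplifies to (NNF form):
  (d & v) | (~d & ~v)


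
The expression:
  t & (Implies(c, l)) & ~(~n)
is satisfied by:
  {t: True, l: True, n: True, c: False}
  {t: True, n: True, c: False, l: False}
  {t: True, l: True, c: True, n: True}


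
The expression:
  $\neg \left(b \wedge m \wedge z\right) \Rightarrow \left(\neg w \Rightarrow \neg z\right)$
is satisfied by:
  {m: True, w: True, b: True, z: False}
  {m: True, w: True, b: False, z: False}
  {w: True, b: True, m: False, z: False}
  {w: True, m: False, b: False, z: False}
  {m: True, b: True, w: False, z: False}
  {m: True, b: False, w: False, z: False}
  {b: True, m: False, w: False, z: False}
  {b: False, m: False, w: False, z: False}
  {z: True, m: True, w: True, b: True}
  {z: True, m: True, w: True, b: False}
  {z: True, w: True, b: True, m: False}
  {z: True, w: True, b: False, m: False}
  {z: True, m: True, b: True, w: False}


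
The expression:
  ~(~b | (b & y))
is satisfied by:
  {b: True, y: False}


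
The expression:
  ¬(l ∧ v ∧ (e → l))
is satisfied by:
  {l: False, v: False}
  {v: True, l: False}
  {l: True, v: False}


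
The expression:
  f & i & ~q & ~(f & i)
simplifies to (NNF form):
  False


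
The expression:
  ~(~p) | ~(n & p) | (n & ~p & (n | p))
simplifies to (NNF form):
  True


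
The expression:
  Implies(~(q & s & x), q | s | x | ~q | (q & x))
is always true.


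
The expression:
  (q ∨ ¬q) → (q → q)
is always true.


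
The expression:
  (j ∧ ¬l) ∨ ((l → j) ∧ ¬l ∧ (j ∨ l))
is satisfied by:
  {j: True, l: False}


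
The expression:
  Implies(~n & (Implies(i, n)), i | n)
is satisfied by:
  {i: True, n: True}
  {i: True, n: False}
  {n: True, i: False}


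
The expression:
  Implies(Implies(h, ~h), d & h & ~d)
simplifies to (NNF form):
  h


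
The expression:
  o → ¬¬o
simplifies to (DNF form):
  True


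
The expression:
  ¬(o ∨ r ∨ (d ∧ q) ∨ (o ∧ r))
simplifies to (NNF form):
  ¬o ∧ ¬r ∧ (¬d ∨ ¬q)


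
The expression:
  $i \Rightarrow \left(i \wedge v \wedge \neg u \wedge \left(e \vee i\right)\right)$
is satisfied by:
  {v: True, u: False, i: False}
  {u: False, i: False, v: False}
  {v: True, u: True, i: False}
  {u: True, v: False, i: False}
  {i: True, v: True, u: False}


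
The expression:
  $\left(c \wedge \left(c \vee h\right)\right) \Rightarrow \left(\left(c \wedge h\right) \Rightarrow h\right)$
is always true.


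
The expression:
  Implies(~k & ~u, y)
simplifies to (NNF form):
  k | u | y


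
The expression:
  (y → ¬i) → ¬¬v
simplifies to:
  v ∨ (i ∧ y)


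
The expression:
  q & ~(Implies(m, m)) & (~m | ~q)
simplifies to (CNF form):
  False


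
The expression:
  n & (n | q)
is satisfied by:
  {n: True}


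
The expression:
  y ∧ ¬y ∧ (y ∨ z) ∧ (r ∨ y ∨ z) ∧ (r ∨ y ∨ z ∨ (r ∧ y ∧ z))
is never true.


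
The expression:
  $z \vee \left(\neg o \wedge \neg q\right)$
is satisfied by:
  {z: True, q: False, o: False}
  {z: True, o: True, q: False}
  {z: True, q: True, o: False}
  {z: True, o: True, q: True}
  {o: False, q: False, z: False}


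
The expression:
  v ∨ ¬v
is always true.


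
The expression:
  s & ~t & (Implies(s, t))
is never true.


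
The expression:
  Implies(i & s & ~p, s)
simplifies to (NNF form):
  True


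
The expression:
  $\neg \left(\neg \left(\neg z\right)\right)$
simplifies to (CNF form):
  $\neg z$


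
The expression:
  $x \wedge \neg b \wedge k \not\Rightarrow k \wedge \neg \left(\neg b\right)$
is never true.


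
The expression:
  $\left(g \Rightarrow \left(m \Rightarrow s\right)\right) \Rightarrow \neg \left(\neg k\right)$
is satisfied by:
  {k: True, g: True, m: True, s: False}
  {k: True, g: True, s: False, m: False}
  {k: True, m: True, s: False, g: False}
  {k: True, s: False, m: False, g: False}
  {k: True, g: True, s: True, m: True}
  {k: True, g: True, s: True, m: False}
  {k: True, s: True, m: True, g: False}
  {k: True, s: True, m: False, g: False}
  {g: True, m: True, s: False, k: False}


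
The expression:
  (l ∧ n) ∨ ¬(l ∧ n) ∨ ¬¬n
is always true.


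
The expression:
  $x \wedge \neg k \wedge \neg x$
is never true.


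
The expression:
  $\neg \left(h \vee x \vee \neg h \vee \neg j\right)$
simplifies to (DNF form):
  $\text{False}$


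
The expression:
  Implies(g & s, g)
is always true.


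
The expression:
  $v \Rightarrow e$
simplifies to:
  $e \vee \neg v$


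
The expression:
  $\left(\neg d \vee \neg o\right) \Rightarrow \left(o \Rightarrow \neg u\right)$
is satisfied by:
  {d: True, u: False, o: False}
  {u: False, o: False, d: False}
  {d: True, o: True, u: False}
  {o: True, u: False, d: False}
  {d: True, u: True, o: False}
  {u: True, d: False, o: False}
  {d: True, o: True, u: True}


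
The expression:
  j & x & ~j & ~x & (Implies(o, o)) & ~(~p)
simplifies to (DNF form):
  False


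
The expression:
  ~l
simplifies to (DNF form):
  ~l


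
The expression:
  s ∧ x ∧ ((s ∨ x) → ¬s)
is never true.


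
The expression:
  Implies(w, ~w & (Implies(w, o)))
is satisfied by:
  {w: False}


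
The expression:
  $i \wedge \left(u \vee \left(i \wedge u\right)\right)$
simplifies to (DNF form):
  $i \wedge u$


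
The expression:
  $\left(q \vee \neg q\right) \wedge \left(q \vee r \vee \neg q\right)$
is always true.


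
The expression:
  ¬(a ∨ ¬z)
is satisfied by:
  {z: True, a: False}


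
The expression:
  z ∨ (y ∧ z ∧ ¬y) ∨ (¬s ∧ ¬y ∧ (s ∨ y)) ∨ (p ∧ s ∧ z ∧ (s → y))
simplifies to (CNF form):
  z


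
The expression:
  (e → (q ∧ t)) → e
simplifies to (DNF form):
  e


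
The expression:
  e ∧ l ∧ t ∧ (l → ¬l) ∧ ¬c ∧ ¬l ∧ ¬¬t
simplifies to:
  False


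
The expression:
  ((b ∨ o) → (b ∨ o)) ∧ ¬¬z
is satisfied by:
  {z: True}


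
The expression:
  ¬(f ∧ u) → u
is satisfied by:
  {u: True}


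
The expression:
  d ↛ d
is never true.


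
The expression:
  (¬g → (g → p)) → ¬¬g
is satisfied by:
  {g: True}


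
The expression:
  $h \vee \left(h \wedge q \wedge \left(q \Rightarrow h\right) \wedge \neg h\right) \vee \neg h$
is always true.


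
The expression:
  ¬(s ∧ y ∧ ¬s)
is always true.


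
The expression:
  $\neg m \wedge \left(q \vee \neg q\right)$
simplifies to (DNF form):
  $\neg m$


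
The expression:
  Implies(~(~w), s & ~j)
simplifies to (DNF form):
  ~w | (s & ~j)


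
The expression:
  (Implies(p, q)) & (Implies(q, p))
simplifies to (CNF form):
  (p | ~p) & (p | ~q) & (q | ~p) & (q | ~q)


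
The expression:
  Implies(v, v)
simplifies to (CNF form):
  True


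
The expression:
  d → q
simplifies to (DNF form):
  q ∨ ¬d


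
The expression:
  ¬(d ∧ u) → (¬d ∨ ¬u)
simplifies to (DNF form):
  True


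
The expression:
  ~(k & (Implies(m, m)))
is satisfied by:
  {k: False}


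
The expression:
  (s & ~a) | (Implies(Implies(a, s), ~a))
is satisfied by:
  {s: False, a: False}
  {a: True, s: False}
  {s: True, a: False}


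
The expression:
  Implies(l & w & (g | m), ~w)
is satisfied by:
  {g: False, l: False, w: False, m: False}
  {m: True, g: False, l: False, w: False}
  {g: True, m: False, l: False, w: False}
  {m: True, g: True, l: False, w: False}
  {w: True, m: False, g: False, l: False}
  {w: True, m: True, g: False, l: False}
  {w: True, g: True, m: False, l: False}
  {w: True, m: True, g: True, l: False}
  {l: True, w: False, g: False, m: False}
  {l: True, m: True, w: False, g: False}
  {l: True, g: True, w: False, m: False}
  {m: True, l: True, g: True, w: False}
  {l: True, w: True, m: False, g: False}


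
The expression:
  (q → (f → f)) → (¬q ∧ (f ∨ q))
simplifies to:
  f ∧ ¬q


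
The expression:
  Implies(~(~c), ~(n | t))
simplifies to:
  ~c | (~n & ~t)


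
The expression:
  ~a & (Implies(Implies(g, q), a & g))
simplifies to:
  g & ~a & ~q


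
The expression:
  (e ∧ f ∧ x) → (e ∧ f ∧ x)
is always true.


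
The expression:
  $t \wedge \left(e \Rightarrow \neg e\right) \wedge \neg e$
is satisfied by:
  {t: True, e: False}


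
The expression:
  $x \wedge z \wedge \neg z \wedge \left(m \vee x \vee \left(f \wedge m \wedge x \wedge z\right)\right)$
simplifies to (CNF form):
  $\text{False}$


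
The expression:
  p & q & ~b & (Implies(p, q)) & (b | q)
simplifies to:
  p & q & ~b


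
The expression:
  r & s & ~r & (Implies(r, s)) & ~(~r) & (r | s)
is never true.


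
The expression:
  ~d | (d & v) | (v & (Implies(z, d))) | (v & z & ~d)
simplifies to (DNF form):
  v | ~d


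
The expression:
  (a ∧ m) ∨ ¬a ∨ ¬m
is always true.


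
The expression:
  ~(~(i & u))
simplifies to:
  i & u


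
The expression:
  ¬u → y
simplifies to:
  u ∨ y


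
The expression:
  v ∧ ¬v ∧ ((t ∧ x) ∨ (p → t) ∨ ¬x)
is never true.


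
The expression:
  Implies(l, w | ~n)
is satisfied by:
  {w: True, l: False, n: False}
  {l: False, n: False, w: False}
  {n: True, w: True, l: False}
  {n: True, l: False, w: False}
  {w: True, l: True, n: False}
  {l: True, w: False, n: False}
  {n: True, l: True, w: True}


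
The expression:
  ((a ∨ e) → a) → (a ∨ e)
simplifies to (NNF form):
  a ∨ e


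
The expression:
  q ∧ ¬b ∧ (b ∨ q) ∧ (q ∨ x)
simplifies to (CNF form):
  q ∧ ¬b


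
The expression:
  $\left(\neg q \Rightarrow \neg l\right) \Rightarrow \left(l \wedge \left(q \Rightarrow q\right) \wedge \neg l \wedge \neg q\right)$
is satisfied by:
  {l: True, q: False}


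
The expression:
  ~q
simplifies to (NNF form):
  ~q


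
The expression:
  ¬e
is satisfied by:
  {e: False}


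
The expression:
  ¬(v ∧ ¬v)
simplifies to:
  True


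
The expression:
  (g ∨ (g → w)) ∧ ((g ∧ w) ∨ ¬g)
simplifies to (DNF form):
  w ∨ ¬g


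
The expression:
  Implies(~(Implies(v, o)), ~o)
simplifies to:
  True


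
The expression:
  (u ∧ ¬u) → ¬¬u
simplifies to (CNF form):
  True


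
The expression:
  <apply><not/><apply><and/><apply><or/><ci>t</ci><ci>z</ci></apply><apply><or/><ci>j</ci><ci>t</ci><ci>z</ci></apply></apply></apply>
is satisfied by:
  {z: False, t: False}


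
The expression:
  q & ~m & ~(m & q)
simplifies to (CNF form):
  q & ~m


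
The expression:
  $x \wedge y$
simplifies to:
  $x \wedge y$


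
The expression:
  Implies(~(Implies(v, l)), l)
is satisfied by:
  {l: True, v: False}
  {v: False, l: False}
  {v: True, l: True}


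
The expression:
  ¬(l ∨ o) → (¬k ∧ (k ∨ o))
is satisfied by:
  {o: True, l: True}
  {o: True, l: False}
  {l: True, o: False}


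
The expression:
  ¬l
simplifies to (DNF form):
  ¬l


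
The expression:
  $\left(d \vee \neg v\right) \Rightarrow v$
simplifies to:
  $v$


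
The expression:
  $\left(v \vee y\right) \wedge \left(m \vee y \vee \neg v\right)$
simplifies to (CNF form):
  $\left(m \vee y\right) \wedge \left(v \vee y\right)$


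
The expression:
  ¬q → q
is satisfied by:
  {q: True}


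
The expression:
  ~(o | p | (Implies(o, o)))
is never true.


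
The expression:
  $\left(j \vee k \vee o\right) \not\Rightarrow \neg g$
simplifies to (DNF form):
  $\left(g \wedge j\right) \vee \left(g \wedge k\right) \vee \left(g \wedge o\right)$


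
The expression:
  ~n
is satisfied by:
  {n: False}


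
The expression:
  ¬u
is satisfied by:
  {u: False}


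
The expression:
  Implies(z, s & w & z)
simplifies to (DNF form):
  ~z | (s & w)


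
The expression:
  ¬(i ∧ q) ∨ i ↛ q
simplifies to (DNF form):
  ¬i ∨ ¬q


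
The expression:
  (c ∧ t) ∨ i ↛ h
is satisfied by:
  {i: True, c: True, t: True, h: False}
  {i: True, c: True, t: False, h: False}
  {i: True, t: True, h: False, c: False}
  {i: True, t: False, h: False, c: False}
  {c: True, t: True, h: False, i: False}
  {i: True, c: True, h: True, t: True}
  {c: True, h: True, t: True, i: False}


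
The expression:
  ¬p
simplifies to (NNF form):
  ¬p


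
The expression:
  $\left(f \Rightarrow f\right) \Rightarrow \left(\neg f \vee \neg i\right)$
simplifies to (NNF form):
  $\neg f \vee \neg i$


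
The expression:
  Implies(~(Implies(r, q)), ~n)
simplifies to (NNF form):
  q | ~n | ~r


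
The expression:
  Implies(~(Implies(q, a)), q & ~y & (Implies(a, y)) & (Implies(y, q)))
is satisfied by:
  {a: True, q: False, y: False}
  {q: False, y: False, a: False}
  {a: True, y: True, q: False}
  {y: True, q: False, a: False}
  {a: True, q: True, y: False}
  {q: True, a: False, y: False}
  {a: True, y: True, q: True}


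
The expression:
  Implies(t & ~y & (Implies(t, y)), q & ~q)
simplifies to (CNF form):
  True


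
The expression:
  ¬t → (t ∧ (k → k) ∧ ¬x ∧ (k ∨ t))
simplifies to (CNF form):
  t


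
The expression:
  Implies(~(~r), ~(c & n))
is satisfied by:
  {c: False, n: False, r: False}
  {r: True, c: False, n: False}
  {n: True, c: False, r: False}
  {r: True, n: True, c: False}
  {c: True, r: False, n: False}
  {r: True, c: True, n: False}
  {n: True, c: True, r: False}


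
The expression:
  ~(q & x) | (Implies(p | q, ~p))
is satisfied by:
  {p: False, q: False, x: False}
  {x: True, p: False, q: False}
  {q: True, p: False, x: False}
  {x: True, q: True, p: False}
  {p: True, x: False, q: False}
  {x: True, p: True, q: False}
  {q: True, p: True, x: False}


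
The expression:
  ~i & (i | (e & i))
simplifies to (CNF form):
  False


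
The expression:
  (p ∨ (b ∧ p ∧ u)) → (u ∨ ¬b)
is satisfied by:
  {u: True, p: False, b: False}
  {p: False, b: False, u: False}
  {b: True, u: True, p: False}
  {b: True, p: False, u: False}
  {u: True, p: True, b: False}
  {p: True, u: False, b: False}
  {b: True, p: True, u: True}


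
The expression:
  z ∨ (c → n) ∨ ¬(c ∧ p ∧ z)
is always true.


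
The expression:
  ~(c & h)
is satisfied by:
  {h: False, c: False}
  {c: True, h: False}
  {h: True, c: False}


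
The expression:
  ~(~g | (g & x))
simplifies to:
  g & ~x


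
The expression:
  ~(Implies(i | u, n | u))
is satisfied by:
  {i: True, n: False, u: False}


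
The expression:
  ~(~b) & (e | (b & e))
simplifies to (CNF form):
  b & e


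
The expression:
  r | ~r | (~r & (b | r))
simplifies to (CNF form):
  True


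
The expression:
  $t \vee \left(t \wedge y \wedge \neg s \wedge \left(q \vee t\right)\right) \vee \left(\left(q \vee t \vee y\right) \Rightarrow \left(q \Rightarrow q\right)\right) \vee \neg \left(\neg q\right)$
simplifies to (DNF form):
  $\text{True}$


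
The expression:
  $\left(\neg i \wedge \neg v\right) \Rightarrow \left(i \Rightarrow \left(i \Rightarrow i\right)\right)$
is always true.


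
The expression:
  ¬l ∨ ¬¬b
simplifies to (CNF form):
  b ∨ ¬l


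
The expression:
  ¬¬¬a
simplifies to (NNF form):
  ¬a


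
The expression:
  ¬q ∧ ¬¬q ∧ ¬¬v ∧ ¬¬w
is never true.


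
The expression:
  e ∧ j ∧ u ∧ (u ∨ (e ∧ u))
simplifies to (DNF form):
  e ∧ j ∧ u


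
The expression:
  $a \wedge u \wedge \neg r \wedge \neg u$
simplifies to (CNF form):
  $\text{False}$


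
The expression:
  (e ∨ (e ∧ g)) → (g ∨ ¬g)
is always true.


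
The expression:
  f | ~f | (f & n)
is always true.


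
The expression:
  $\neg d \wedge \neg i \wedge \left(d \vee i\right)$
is never true.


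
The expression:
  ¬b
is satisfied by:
  {b: False}


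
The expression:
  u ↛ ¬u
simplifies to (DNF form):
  u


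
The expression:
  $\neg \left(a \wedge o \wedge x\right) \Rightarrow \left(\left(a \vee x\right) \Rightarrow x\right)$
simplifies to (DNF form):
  $x \vee \neg a$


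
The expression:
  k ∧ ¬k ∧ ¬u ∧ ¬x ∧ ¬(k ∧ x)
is never true.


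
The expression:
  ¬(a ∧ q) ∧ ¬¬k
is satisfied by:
  {k: True, q: False, a: False}
  {a: True, k: True, q: False}
  {q: True, k: True, a: False}


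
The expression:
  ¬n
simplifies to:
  ¬n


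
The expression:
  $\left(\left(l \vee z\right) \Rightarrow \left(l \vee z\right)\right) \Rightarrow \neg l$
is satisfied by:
  {l: False}


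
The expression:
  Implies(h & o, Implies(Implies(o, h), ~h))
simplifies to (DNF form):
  ~h | ~o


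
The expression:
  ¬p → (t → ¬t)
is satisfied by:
  {p: True, t: False}
  {t: False, p: False}
  {t: True, p: True}


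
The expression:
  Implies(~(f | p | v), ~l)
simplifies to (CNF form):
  f | p | v | ~l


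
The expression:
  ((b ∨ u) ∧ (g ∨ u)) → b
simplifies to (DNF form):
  b ∨ ¬u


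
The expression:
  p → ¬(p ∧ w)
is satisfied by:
  {p: False, w: False}
  {w: True, p: False}
  {p: True, w: False}


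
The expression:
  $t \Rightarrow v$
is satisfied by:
  {v: True, t: False}
  {t: False, v: False}
  {t: True, v: True}


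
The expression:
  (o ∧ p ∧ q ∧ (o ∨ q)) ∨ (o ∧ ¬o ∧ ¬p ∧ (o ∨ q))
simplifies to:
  o ∧ p ∧ q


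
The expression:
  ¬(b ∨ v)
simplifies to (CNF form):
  ¬b ∧ ¬v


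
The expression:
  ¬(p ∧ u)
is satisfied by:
  {p: False, u: False}
  {u: True, p: False}
  {p: True, u: False}


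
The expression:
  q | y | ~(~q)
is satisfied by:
  {y: True, q: True}
  {y: True, q: False}
  {q: True, y: False}


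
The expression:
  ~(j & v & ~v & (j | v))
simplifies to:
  True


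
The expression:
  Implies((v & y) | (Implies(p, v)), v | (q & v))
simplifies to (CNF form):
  p | v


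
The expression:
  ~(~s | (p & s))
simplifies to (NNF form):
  s & ~p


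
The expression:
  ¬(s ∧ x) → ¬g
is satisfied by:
  {s: True, x: True, g: False}
  {s: True, x: False, g: False}
  {x: True, s: False, g: False}
  {s: False, x: False, g: False}
  {s: True, g: True, x: True}


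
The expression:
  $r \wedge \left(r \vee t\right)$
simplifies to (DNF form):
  $r$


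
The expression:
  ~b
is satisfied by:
  {b: False}


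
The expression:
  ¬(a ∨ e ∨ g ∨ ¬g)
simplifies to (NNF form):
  False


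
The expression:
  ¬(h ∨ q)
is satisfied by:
  {q: False, h: False}


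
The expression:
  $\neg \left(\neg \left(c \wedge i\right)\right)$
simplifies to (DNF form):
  $c \wedge i$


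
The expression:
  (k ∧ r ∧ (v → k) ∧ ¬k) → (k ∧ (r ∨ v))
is always true.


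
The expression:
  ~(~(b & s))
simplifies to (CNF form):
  b & s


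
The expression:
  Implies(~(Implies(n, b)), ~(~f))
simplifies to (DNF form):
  b | f | ~n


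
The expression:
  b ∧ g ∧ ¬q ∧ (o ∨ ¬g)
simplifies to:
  b ∧ g ∧ o ∧ ¬q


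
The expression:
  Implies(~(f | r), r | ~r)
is always true.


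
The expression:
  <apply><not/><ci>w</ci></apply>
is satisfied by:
  {w: False}


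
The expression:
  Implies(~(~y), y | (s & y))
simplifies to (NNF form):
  True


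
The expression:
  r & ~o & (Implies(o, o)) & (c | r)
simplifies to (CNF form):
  r & ~o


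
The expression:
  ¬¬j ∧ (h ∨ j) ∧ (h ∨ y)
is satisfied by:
  {j: True, y: True, h: True}
  {j: True, y: True, h: False}
  {j: True, h: True, y: False}


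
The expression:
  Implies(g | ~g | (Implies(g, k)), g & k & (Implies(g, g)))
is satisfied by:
  {g: True, k: True}


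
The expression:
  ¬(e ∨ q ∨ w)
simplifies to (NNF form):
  ¬e ∧ ¬q ∧ ¬w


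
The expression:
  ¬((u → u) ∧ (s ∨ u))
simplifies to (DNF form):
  ¬s ∧ ¬u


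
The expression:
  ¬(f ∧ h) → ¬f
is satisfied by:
  {h: True, f: False}
  {f: False, h: False}
  {f: True, h: True}
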